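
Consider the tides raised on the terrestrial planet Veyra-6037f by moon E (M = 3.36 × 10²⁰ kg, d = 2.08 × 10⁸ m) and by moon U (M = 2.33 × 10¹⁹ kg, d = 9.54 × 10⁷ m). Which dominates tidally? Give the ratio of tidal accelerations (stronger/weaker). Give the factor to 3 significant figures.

Moon E, by a factor of ≈ 1.39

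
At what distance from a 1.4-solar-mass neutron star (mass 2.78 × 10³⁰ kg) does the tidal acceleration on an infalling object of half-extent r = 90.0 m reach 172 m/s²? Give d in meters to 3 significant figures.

5.79 × 10⁶ m

2GMr/d³ = a_tidal  ⇒  d = (2GMr / a_tidal)^(1/3)
d = (2 × 6.674×10⁻¹¹ × (2.78 × 10³⁰) × (90.0) / (172))^(1/3)
  = 5.79 × 10⁶ m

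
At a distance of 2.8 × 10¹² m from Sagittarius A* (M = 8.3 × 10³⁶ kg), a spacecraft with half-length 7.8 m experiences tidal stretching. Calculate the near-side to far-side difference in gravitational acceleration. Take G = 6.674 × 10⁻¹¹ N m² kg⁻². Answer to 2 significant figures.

Near-to-far spans 2r, so the tidal difference is twice the near-to-center value: 4GMr/d³.
a_tidal = 4GMr/d³
        = 4 × (6.674 × 10⁻¹¹) × (8.3 × 10³⁶) × (7.8) / (2.8 × 10¹²)³
        = 7.9 × 10⁻¹⁰ m/s²

7.9 × 10⁻¹⁰ m/s²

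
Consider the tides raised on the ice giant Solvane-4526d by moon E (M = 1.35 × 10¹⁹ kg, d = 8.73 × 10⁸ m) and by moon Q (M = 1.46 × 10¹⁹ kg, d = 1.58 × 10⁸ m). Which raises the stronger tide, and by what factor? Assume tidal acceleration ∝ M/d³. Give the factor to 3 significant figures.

Moon Q, by a factor of ≈ 182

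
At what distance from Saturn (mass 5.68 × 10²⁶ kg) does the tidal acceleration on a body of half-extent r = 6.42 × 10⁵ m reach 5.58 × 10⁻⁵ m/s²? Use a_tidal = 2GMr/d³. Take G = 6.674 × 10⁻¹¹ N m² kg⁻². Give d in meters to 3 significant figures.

9.55 × 10⁸ m

2GMr/d³ = a_tidal  ⇒  d = (2GMr / a_tidal)^(1/3)
d = (2 × 6.674×10⁻¹¹ × (5.68 × 10²⁶) × (6.42 × 10⁵) / (5.58 × 10⁻⁵))^(1/3)
  = 9.55 × 10⁸ m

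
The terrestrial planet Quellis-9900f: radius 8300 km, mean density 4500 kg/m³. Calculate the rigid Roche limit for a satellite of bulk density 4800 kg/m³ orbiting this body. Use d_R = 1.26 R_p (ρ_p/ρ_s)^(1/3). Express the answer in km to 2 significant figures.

10000 km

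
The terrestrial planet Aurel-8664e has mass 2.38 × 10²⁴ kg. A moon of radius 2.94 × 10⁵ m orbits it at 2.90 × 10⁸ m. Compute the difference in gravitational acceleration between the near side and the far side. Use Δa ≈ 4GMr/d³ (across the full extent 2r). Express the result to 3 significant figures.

7.66 × 10⁻⁶ m/s²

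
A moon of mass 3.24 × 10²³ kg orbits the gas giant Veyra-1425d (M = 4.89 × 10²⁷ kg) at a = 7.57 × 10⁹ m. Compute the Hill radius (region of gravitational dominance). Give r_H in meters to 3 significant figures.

r_H ≈ a (m/3M)^(1/3)
    = (7.57 × 10⁹) × (3.24 × 10²³ / (3 × 4.89 × 10²⁷))^(1/3)
    = 2.12 × 10⁸ m

2.12 × 10⁸ m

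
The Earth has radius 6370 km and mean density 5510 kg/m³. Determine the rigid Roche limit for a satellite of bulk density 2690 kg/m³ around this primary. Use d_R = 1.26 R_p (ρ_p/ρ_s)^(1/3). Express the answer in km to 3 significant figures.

10200 km

d_R = 1.26 × 6370 km × (5510/2690)^(1/3)
    = 10200 km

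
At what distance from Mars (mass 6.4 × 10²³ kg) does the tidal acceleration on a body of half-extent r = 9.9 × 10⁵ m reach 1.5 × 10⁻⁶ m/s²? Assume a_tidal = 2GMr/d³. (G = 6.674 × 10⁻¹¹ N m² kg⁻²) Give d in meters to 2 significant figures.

3.8 × 10⁸ m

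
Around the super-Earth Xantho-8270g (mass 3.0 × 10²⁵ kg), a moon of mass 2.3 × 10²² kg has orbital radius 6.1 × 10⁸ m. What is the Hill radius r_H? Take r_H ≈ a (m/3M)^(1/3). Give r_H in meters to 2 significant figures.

r_H ≈ a (m/3M)^(1/3)
    = (6.1 × 10⁸) × (2.3 × 10²² / (3 × 3.0 × 10²⁵))^(1/3)
    = 3.9 × 10⁷ m

3.9 × 10⁷ m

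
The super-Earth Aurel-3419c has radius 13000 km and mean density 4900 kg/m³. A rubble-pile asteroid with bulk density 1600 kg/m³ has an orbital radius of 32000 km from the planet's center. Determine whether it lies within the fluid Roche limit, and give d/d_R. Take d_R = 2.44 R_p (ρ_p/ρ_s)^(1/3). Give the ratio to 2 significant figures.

inside; d/d_R ≈ 0.69

d_R = 2.44 × (13000 km) × (4900/1600)^(1/3) = 46060 km
d/d_R = (32000) / (46060) = 0.69
Since d/d_R < 1, the body is inside the Roche limit.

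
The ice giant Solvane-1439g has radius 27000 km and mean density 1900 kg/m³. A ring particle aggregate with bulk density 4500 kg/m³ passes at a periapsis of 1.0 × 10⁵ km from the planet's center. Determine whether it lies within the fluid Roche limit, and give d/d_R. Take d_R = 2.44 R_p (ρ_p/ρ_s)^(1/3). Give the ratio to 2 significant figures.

d_R = 2.44 × (27000 km) × (1900/4500)^(1/3) = 49420 km
d/d_R = (1.0 × 10⁵) / (49420) = 2.0
Since d/d_R > 1, the body is outside the Roche limit.

outside; d/d_R ≈ 2.0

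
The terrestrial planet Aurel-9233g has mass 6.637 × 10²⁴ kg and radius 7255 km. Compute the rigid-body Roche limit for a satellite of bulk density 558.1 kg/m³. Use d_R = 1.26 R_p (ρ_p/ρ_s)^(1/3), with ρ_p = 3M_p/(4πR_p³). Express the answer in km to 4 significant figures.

17840 km

ρ_p = 3M_p/(4πR_p³) = 3 × (6.637 × 10²⁴) / (4π × (7.255 × 10⁶ m)³) = 4149 kg/m³
d_R = 1.26 × 7255 km × (4149/558.1)^(1/3)
    = 17840 km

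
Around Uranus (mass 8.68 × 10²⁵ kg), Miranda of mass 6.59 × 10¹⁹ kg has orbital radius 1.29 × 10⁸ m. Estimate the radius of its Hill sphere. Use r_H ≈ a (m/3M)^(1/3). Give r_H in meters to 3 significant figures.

8.16 × 10⁵ m

r_H ≈ a (m/3M)^(1/3)
    = (1.29 × 10⁸) × (6.59 × 10¹⁹ / (3 × 8.68 × 10²⁵))^(1/3)
    = 8.16 × 10⁵ m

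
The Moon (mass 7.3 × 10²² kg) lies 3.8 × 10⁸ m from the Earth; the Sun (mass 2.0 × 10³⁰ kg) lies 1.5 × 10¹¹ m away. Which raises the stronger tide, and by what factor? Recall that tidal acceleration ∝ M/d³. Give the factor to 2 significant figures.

Compare M/d³ for the two perturbers:
The Moon: (7.3 × 10²²) / (3.8 × 10⁸)³ = 1.330 × 10⁻³
The Sun: (2.0 × 10³⁰) / (1.5 × 10¹¹)³ = 5.926 × 10⁻⁴
Ratio (larger/smaller) = 2.2

The Moon, by a factor of ≈ 2.2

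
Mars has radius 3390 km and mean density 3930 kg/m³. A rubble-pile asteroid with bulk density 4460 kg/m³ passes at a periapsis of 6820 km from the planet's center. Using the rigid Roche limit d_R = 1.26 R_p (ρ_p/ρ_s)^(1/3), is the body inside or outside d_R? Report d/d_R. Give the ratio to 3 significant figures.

outside; d/d_R ≈ 1.67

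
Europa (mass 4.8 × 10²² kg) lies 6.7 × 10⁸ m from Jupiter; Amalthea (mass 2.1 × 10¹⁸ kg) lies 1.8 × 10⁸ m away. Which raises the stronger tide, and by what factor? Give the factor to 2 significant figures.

Tidal stretch scales as M/d³; compute that for each body.
Europa: (4.8 × 10²²) / (6.7 × 10⁸)³ = 1.596 × 10⁻⁴
Amalthea: (2.1 × 10¹⁸) / (1.8 × 10⁸)³ = 3.601 × 10⁻⁷
Ratio (larger/smaller) = 440

Europa, by a factor of ≈ 440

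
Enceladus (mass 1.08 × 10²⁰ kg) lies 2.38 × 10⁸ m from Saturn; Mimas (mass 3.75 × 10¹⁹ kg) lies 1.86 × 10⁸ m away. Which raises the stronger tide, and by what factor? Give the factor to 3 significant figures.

Enceladus, by a factor of ≈ 1.37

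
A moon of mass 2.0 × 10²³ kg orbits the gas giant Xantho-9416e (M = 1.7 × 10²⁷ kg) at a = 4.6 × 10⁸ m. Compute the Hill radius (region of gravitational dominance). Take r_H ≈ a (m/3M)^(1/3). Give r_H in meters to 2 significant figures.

r_H ≈ a (m/3M)^(1/3)
    = (4.6 × 10⁸) × (2.0 × 10²³ / (3 × 1.7 × 10²⁷))^(1/3)
    = 1.6 × 10⁷ m

1.6 × 10⁷ m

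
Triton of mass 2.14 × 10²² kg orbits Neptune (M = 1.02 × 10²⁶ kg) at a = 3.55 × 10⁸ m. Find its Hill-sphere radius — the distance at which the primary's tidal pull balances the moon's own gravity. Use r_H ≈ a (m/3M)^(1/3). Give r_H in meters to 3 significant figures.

1.46 × 10⁷ m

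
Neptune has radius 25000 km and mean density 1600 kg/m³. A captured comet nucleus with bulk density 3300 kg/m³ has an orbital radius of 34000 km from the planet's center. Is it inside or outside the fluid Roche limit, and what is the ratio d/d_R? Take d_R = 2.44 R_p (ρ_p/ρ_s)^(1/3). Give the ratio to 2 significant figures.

inside; d/d_R ≈ 0.71

d_R = 2.44 × (25000 km) × (1600/3300)^(1/3) = 47920 km
d/d_R = (34000) / (47920) = 0.71
Since d/d_R < 1, the body is inside the Roche limit.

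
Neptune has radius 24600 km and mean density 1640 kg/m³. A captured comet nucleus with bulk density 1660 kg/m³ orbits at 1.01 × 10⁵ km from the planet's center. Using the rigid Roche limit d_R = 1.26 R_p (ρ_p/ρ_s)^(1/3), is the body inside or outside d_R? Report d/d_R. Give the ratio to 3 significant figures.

d_R = 1.26 × (24600 km) × (1640/1660)^(1/3) = 30870 km
d/d_R = (1.01 × 10⁵) / (30870) = 3.27
Since d/d_R > 1, the body is outside the Roche limit.

outside; d/d_R ≈ 3.27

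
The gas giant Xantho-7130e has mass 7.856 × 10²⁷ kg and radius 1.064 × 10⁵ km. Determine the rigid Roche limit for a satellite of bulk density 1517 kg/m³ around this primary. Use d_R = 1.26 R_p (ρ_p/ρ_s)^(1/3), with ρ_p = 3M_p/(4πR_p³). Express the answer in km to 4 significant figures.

1.352 × 10⁵ km

ρ_p = 3M_p/(4πR_p³) = 3 × (7.856 × 10²⁷) / (4π × (1.064 × 10⁸ m)³) = 1557 kg/m³
d_R = 1.26 × 1.064 × 10⁵ km × (1557/1517)^(1/3)
    = 1.352 × 10⁵ km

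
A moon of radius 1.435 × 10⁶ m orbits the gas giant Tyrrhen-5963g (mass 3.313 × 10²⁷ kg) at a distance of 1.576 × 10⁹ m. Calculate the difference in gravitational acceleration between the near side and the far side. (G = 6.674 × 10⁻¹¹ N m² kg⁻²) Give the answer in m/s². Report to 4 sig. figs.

Δg = 4GMr/d³
   = 4 × (6.674 × 10⁻¹¹) × (3.313 × 10²⁷) × (1.435 × 10⁶) / (1.576 × 10⁹)³
   = 3.242 × 10⁻⁴ m/s²

3.242 × 10⁻⁴ m/s²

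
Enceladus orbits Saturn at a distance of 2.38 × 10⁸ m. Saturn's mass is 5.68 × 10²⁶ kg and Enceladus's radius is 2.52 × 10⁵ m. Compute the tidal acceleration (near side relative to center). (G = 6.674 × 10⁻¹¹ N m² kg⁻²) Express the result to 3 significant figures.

1.42 × 10⁻³ m/s²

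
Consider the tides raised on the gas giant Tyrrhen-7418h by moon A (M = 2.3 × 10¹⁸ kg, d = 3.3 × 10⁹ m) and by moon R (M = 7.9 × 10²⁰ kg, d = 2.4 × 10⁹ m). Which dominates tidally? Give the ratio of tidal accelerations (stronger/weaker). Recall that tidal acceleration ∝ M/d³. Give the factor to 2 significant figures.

Moon R, by a factor of ≈ 890

Tidal stretch scales as M/d³; compute that for each body.
Moon A: (2.3 × 10¹⁸) / (3.3 × 10⁹)³ = 6.400 × 10⁻¹¹
Moon R: (7.9 × 10²⁰) / (2.4 × 10⁹)³ = 5.715 × 10⁻⁸
Ratio (larger/smaller) = 890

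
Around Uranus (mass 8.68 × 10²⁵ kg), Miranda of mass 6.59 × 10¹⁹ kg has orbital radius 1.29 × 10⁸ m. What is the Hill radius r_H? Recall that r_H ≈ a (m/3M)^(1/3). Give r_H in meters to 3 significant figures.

r_H ≈ a (m/3M)^(1/3)
    = (1.29 × 10⁸) × (6.59 × 10¹⁹ / (3 × 8.68 × 10²⁵))^(1/3)
    = 8.16 × 10⁵ m

8.16 × 10⁵ m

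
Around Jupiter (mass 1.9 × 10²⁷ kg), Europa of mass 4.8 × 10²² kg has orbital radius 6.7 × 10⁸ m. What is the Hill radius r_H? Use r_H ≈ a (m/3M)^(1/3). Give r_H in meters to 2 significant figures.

1.4 × 10⁷ m

r_H ≈ a (m/3M)^(1/3)
    = (6.7 × 10⁸) × (4.8 × 10²² / (3 × 1.9 × 10²⁷))^(1/3)
    = 1.4 × 10⁷ m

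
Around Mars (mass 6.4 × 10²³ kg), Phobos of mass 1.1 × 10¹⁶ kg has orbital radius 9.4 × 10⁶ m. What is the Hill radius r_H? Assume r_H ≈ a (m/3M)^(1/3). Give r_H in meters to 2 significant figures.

r_H ≈ a (m/3M)^(1/3)
    = (9.4 × 10⁶) × (1.1 × 10¹⁶ / (3 × 6.4 × 10²³))^(1/3)
    = 1.7 × 10⁴ m

1.7 × 10⁴ m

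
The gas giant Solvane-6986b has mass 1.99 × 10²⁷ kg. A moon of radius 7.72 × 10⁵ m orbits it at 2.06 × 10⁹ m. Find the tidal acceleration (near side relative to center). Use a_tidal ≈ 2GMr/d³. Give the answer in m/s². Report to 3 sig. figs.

a_tidal = 2GMr/d³
        = 2 × (6.674 × 10⁻¹¹) × (1.99 × 10²⁷) × (7.72 × 10⁵) / (2.06 × 10⁹)³
        = 2.35 × 10⁻⁵ m/s²

2.35 × 10⁻⁵ m/s²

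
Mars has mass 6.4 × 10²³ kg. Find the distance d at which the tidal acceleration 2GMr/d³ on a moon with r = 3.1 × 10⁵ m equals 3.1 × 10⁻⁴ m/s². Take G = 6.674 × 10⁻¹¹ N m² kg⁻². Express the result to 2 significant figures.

4.4 × 10⁷ m

2GMr/d³ = a_tidal  ⇒  d = (2GMr / a_tidal)^(1/3)
d = (2 × 6.674×10⁻¹¹ × (6.4 × 10²³) × (3.1 × 10⁵) / (3.1 × 10⁻⁴))^(1/3)
  = 4.4 × 10⁷ m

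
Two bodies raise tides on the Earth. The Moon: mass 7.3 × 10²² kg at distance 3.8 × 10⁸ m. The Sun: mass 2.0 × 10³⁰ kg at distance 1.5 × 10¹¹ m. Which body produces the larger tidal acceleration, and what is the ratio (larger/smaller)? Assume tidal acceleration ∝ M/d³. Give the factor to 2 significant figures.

Tidal stretch scales as M/d³; compute that for each body.
The Moon: (7.3 × 10²²) / (3.8 × 10⁸)³ = 1.330 × 10⁻³
The Sun: (2.0 × 10³⁰) / (1.5 × 10¹¹)³ = 5.926 × 10⁻⁴
Ratio (larger/smaller) = 2.2

The Moon, by a factor of ≈ 2.2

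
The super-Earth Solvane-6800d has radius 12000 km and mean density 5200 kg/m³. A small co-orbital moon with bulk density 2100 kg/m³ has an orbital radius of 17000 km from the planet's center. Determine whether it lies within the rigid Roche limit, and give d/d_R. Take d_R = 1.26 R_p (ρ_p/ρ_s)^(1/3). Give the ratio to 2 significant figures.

inside; d/d_R ≈ 0.83

d_R = 1.26 × (12000 km) × (5200/2100)^(1/3) = 20460 km
d/d_R = (17000) / (20460) = 0.83
Since d/d_R < 1, the body is inside the Roche limit.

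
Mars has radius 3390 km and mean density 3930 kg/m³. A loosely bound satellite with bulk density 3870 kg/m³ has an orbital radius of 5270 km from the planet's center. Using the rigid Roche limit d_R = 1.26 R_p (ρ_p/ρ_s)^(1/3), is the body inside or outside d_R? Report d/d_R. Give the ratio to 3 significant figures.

outside; d/d_R ≈ 1.23

d_R = 1.26 × (3390 km) × (3930/3870)^(1/3) = 4293 km
d/d_R = (5270) / (4293) = 1.23
Since d/d_R > 1, the body is outside the Roche limit.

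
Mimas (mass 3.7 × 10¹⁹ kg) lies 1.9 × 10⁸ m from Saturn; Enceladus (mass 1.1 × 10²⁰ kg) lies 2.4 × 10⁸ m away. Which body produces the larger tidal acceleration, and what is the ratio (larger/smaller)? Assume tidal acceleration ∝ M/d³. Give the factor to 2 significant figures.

Tidal stretch scales as M/d³; compute that for each body.
Mimas: (3.7 × 10¹⁹) / (1.9 × 10⁸)³ = 5.394 × 10⁻⁶
Enceladus: (1.1 × 10²⁰) / (2.4 × 10⁸)³ = 7.957 × 10⁻⁶
Ratio (larger/smaller) = 1.5

Enceladus, by a factor of ≈ 1.5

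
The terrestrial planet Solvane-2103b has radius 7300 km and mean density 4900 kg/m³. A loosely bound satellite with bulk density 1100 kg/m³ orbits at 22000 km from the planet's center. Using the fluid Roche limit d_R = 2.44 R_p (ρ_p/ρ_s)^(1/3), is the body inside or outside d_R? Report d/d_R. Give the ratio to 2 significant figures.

d_R = 2.44 × (7300 km) × (4900/1100)^(1/3) = 29310 km
d/d_R = (22000) / (29310) = 0.75
Since d/d_R < 1, the body is inside the Roche limit.

inside; d/d_R ≈ 0.75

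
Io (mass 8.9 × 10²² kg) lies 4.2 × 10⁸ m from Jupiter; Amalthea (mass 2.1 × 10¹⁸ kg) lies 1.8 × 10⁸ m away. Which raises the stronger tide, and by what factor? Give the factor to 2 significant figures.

Io, by a factor of ≈ 3300

Compare M/d³ for the two perturbers:
Io: (8.9 × 10²²) / (4.2 × 10⁸)³ = 1.201 × 10⁻³
Amalthea: (2.1 × 10¹⁸) / (1.8 × 10⁸)³ = 3.601 × 10⁻⁷
Ratio (larger/smaller) = 3300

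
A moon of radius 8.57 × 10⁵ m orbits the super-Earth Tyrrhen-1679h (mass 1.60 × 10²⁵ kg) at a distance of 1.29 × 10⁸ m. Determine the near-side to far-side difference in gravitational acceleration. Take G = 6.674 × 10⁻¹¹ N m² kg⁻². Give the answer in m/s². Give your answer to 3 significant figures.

The field gradient is 2GM/d³; across the full diameter 2r the difference is 4GMr/d³.
Δa = 4GMr/d³
   = 4 × (6.674 × 10⁻¹¹) × (1.60 × 10²⁵) × (8.57 × 10⁵) / (1.29 × 10⁸)³
   = 1.71 × 10⁻³ m/s²

1.71 × 10⁻³ m/s²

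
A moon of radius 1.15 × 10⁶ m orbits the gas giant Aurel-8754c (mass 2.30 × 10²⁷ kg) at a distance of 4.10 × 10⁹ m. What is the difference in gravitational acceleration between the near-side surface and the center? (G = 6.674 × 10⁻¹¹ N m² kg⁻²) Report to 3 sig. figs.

5.12 × 10⁻⁶ m/s²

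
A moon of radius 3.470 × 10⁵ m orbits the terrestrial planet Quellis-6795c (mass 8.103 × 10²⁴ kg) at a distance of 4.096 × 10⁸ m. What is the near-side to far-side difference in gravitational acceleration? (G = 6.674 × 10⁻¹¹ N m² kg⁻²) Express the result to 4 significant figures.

Δa = 4GMr/d³
   = 4 × (6.674 × 10⁻¹¹) × (8.103 × 10²⁴) × (3.470 × 10⁵) / (4.096 × 10⁸)³
   = 1.092 × 10⁻⁵ m/s²

1.092 × 10⁻⁵ m/s²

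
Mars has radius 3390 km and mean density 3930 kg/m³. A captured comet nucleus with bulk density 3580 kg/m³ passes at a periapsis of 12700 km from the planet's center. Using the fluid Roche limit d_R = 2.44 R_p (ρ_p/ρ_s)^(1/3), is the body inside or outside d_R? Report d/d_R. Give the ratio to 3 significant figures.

outside; d/d_R ≈ 1.49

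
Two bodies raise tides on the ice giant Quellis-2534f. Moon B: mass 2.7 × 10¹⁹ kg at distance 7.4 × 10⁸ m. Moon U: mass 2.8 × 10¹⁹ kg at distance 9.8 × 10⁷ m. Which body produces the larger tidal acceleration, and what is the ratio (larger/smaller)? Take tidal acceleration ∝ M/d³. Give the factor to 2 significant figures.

Moon U, by a factor of ≈ 450

The tide-raising term goes as M/d³ (the gradient of a 1/d² field).
Moon B: (2.7 × 10¹⁹) / (7.4 × 10⁸)³ = 6.663 × 10⁻⁸
Moon U: (2.8 × 10¹⁹) / (9.8 × 10⁷)³ = 2.975 × 10⁻⁵
Ratio (larger/smaller) = 450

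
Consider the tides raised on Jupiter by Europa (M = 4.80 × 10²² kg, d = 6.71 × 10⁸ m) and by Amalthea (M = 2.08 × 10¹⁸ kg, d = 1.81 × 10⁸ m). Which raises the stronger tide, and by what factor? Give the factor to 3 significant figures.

Europa, by a factor of ≈ 453

The tide-raising term goes as M/d³ (the gradient of a 1/d² field).
Europa: (4.80 × 10²²) / (6.71 × 10⁸)³ = 1.589 × 10⁻⁴
Amalthea: (2.08 × 10¹⁸) / (1.81 × 10⁸)³ = 3.508 × 10⁻⁷
Ratio (larger/smaller) = 453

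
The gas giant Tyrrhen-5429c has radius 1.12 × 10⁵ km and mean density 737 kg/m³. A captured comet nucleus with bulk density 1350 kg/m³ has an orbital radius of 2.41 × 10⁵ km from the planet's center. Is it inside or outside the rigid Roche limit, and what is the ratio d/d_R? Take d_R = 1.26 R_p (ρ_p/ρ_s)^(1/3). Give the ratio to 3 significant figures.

d_R = 1.26 × (1.12 × 10⁵ km) × (737/1350)^(1/3) = 1.153 × 10⁵ km
d/d_R = (2.41 × 10⁵) / (1.153 × 10⁵) = 2.09
Since d/d_R > 1, the body is outside the Roche limit.

outside; d/d_R ≈ 2.09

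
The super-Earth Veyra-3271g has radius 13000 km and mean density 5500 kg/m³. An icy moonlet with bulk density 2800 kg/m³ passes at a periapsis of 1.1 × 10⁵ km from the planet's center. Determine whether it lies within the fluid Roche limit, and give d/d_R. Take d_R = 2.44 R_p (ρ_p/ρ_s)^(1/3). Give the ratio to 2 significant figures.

outside; d/d_R ≈ 2.8

d_R = 2.44 × (13000 km) × (5500/2800)^(1/3) = 39730 km
d/d_R = (1.1 × 10⁵) / (39730) = 2.8
Since d/d_R > 1, the body is outside the Roche limit.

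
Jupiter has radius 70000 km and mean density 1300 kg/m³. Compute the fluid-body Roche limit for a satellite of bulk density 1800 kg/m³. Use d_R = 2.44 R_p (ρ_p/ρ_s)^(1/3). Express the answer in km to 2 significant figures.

1.5 × 10⁵ km

d_R = 2.44 × 70000 km × (1300/1800)^(1/3)
    = 1.5 × 10⁵ km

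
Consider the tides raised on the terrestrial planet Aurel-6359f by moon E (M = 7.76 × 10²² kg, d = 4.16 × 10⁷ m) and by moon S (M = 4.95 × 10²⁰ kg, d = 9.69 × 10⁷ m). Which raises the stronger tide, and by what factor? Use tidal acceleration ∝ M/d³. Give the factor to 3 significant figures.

Moon E, by a factor of ≈ 1980

Tidal stretch scales as M/d³; compute that for each body.
Moon E: (7.76 × 10²²) / (4.16 × 10⁷)³ = 1.078
Moon S: (4.95 × 10²⁰) / (9.69 × 10⁷)³ = 5.440 × 10⁻⁴
Ratio (larger/smaller) = 1980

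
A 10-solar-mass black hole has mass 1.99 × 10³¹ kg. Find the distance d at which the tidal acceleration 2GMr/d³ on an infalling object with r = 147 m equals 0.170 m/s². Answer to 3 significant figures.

1.32 × 10⁸ m

2GMr/d³ = a_tidal  ⇒  d = (2GMr / a_tidal)^(1/3)
d = (2 × 6.674×10⁻¹¹ × (1.99 × 10³¹) × (147) / (0.170))^(1/3)
  = 1.32 × 10⁸ m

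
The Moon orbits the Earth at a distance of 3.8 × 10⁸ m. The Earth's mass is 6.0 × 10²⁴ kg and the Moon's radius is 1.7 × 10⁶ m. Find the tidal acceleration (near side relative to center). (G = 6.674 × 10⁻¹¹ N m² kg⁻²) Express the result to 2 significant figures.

Δa = 2GMr/d³
   = 2 × (6.674 × 10⁻¹¹) × (6.0 × 10²⁴) × (1.7 × 10⁶) / (3.8 × 10⁸)³
   = 2.5 × 10⁻⁵ m/s²

2.5 × 10⁻⁵ m/s²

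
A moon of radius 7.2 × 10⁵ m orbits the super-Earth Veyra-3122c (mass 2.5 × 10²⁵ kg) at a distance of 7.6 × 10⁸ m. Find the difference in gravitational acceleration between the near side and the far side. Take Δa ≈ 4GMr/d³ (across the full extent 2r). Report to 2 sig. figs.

1.1 × 10⁻⁵ m/s²

a_tidal = 4GMr/d³
        = 4 × (6.674 × 10⁻¹¹) × (2.5 × 10²⁵) × (7.2 × 10⁵) / (7.6 × 10⁸)³
        = 1.1 × 10⁻⁵ m/s²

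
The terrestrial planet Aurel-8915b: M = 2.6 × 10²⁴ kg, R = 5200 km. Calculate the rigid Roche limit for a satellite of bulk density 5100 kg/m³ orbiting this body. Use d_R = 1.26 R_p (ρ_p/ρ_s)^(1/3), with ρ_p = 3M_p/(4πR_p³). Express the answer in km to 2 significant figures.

6200 km

ρ_p = 3M_p/(4πR_p³) = 3 × (2.6 × 10²⁴) / (4π × (5.2 × 10⁶ m)³) = 4400 kg/m³
d_R = 1.26 × 5200 km × (4400/5100)^(1/3)
    = 6200 km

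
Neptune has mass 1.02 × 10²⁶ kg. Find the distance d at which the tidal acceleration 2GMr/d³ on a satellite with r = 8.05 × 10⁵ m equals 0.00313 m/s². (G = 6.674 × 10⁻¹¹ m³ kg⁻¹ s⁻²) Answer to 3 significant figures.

2GMr/d³ = a_tidal  ⇒  d = (2GMr / a_tidal)^(1/3)
d = (2 × 6.674×10⁻¹¹ × (1.02 × 10²⁶) × (8.05 × 10⁵) / (0.00313))^(1/3)
  = 1.52 × 10⁸ m

1.52 × 10⁸ m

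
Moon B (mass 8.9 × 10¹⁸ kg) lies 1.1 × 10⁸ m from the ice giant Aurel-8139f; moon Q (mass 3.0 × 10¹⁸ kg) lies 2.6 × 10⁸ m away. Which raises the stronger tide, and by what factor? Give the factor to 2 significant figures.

Moon B, by a factor of ≈ 39

Tidal acceleration ∝ M/d³, so compare M/d³ for each.
Moon B: (8.9 × 10¹⁸) / (1.1 × 10⁸)³ = 6.687 × 10⁻⁶
Moon Q: (3.0 × 10¹⁸) / (2.6 × 10⁸)³ = 1.707 × 10⁻⁷
Ratio (larger/smaller) = 39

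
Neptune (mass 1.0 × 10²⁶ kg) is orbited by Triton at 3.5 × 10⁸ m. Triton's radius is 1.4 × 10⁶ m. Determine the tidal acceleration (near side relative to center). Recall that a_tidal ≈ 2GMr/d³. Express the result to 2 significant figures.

Differencing GM/(d−r)² and GM/d² to first order in r/d gives 2GMr/d³.
a_tidal = 2GMr/d³
        = 2 × (6.674 × 10⁻¹¹) × (1.0 × 10²⁶) × (1.4 × 10⁶) / (3.5 × 10⁸)³
        = 4.4 × 10⁻⁴ m/s²

4.4 × 10⁻⁴ m/s²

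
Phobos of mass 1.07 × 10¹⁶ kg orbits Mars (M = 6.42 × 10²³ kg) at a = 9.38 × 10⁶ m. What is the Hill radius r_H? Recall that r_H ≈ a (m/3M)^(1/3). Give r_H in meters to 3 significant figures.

1.66 × 10⁴ m

r_H ≈ a (m/3M)^(1/3)
    = (9.38 × 10⁶) × (1.07 × 10¹⁶ / (3 × 6.42 × 10²³))^(1/3)
    = 1.66 × 10⁴ m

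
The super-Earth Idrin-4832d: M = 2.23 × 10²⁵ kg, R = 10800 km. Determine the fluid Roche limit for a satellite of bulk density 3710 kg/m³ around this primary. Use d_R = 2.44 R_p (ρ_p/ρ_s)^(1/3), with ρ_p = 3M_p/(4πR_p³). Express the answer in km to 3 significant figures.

27500 km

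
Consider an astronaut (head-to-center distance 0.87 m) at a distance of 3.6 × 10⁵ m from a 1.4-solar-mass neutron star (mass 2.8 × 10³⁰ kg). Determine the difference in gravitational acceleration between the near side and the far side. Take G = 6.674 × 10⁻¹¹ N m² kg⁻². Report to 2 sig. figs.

Near-to-far spans 2r, so the tidal difference is twice the near-to-center value: 4GMr/d³.
Δg = 4GMr/d³
   = 4 × (6.674 × 10⁻¹¹) × (2.8 × 10³⁰) × (0.87) / (3.6 × 10⁵)³
   = 1.4 × 10⁴ m/s²

1.4 × 10⁴ m/s²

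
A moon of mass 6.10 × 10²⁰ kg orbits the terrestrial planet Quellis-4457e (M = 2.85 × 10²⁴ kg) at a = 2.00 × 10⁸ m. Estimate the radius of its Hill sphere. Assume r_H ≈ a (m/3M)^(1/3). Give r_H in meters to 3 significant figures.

8.30 × 10⁶ m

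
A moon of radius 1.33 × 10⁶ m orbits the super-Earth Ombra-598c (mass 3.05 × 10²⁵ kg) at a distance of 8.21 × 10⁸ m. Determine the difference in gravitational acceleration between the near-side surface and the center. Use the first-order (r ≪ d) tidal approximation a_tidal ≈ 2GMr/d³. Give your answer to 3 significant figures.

The tidal stretch is the gradient of GM/d² times the body's extent r, hence the 1/d³ dependence.
Δg = 2GMr/d³
   = 2 × (6.674 × 10⁻¹¹) × (3.05 × 10²⁵) × (1.33 × 10⁶) / (8.21 × 10⁸)³
   = 9.78 × 10⁻⁶ m/s²

9.78 × 10⁻⁶ m/s²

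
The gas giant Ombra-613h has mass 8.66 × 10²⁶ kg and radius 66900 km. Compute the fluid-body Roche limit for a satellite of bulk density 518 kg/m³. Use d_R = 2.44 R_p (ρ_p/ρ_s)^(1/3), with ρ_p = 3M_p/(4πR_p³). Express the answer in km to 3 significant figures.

ρ_p = 3M_p/(4πR_p³) = 3 × (8.66 × 10²⁶) / (4π × (6.69 × 10⁷ m)³) = 690 kg/m³
d_R = 2.44 × 66900 km × (690/518)^(1/3)
    = 1.80 × 10⁵ km

1.80 × 10⁵ km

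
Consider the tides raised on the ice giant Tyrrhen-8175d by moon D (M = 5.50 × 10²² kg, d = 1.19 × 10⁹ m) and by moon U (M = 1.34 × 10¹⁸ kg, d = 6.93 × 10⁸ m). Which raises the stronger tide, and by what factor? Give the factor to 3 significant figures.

The tide-raising term goes as M/d³ (the gradient of a 1/d² field).
Moon D: (5.50 × 10²²) / (1.19 × 10⁹)³ = 3.264 × 10⁻⁵
Moon U: (1.34 × 10¹⁸) / (6.93 × 10⁸)³ = 4.026 × 10⁻⁹
Ratio (larger/smaller) = 8110

Moon D, by a factor of ≈ 8110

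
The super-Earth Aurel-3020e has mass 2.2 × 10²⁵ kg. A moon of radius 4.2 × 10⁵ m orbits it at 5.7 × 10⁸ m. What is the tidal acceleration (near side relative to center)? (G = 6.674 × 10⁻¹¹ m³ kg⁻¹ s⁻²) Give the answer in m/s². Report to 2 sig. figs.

6.7 × 10⁻⁶ m/s²

Δg = 2GMr/d³
   = 2 × (6.674 × 10⁻¹¹) × (2.2 × 10²⁵) × (4.2 × 10⁵) / (5.7 × 10⁸)³
   = 6.7 × 10⁻⁶ m/s²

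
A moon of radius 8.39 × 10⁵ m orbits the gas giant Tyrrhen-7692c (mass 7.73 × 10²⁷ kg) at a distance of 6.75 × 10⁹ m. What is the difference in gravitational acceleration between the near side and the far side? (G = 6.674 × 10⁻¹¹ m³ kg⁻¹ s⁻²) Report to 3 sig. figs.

The field gradient is 2GM/d³; across the full diameter 2r the difference is 4GMr/d³.
Δg = 4GMr/d³
   = 4 × (6.674 × 10⁻¹¹) × (7.73 × 10²⁷) × (8.39 × 10⁵) / (6.75 × 10⁹)³
   = 5.63 × 10⁻⁶ m/s²

5.63 × 10⁻⁶ m/s²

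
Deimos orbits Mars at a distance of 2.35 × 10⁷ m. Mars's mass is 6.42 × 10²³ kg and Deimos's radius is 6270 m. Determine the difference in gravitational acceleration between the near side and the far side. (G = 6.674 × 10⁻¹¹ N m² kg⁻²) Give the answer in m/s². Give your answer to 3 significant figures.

8.28 × 10⁻⁵ m/s²

a_tidal = 4GMr/d³
        = 4 × (6.674 × 10⁻¹¹) × (6.42 × 10²³) × (6270) / (2.35 × 10⁷)³
        = 8.28 × 10⁻⁵ m/s²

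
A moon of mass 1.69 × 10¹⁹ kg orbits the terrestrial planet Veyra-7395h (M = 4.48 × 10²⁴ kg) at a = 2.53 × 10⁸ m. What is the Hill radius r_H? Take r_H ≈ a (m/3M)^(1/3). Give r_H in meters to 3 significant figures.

r_H ≈ a (m/3M)^(1/3)
    = (2.53 × 10⁸) × (1.69 × 10¹⁹ / (3 × 4.48 × 10²⁴))^(1/3)
    = 2.73 × 10⁶ m

2.73 × 10⁶ m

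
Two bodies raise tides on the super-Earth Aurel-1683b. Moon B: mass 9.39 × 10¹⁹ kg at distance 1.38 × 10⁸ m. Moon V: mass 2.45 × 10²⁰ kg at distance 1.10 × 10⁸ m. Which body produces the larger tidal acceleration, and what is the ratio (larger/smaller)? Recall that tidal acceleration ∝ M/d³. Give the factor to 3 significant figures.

Tidal acceleration ∝ M/d³, so compare M/d³ for each.
Moon B: (9.39 × 10¹⁹) / (1.38 × 10⁸)³ = 3.573 × 10⁻⁵
Moon V: (2.45 × 10²⁰) / (1.10 × 10⁸)³ = 1.841 × 10⁻⁴
Ratio (larger/smaller) = 5.15

Moon V, by a factor of ≈ 5.15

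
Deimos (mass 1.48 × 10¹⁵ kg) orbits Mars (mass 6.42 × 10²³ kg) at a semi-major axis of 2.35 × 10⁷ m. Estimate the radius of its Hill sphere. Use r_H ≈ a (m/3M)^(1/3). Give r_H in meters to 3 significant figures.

2.15 × 10⁴ m

r_H ≈ a (m/3M)^(1/3)
    = (2.35 × 10⁷) × (1.48 × 10¹⁵ / (3 × 6.42 × 10²³))^(1/3)
    = 2.15 × 10⁴ m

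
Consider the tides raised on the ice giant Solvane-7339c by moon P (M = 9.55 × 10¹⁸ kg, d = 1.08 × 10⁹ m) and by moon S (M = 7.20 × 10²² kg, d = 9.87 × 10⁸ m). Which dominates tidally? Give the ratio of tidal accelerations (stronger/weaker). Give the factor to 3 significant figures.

The tide-raising term goes as M/d³ (the gradient of a 1/d² field).
Moon P: (9.55 × 10¹⁸) / (1.08 × 10⁹)³ = 7.581 × 10⁻⁹
Moon S: (7.20 × 10²²) / (9.87 × 10⁸)³ = 7.488 × 10⁻⁵
Ratio (larger/smaller) = 9880

Moon S, by a factor of ≈ 9880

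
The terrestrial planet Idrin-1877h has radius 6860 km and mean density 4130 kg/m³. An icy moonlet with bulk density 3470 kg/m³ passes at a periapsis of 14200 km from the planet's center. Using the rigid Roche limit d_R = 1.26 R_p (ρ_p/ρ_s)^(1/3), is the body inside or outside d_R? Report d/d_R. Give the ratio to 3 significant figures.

outside; d/d_R ≈ 1.55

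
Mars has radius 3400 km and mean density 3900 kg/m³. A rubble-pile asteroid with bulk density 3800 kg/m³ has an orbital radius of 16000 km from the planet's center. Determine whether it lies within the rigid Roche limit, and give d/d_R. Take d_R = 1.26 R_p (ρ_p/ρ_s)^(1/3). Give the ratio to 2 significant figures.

d_R = 1.26 × (3400 km) × (3900/3800)^(1/3) = 4321 km
d/d_R = (16000) / (4321) = 3.7
Since d/d_R > 1, the body is outside the Roche limit.

outside; d/d_R ≈ 3.7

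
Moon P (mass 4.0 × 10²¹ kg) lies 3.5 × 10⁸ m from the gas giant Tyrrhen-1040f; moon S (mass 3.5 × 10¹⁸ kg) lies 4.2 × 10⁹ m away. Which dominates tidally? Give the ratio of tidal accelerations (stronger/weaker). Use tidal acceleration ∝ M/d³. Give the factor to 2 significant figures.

Moon P, by a factor of ≈ 2.0 × 10⁶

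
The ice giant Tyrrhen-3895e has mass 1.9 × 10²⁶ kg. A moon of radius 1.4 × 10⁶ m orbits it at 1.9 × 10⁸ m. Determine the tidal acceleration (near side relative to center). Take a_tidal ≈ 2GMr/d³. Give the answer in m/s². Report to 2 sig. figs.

Δa = 2GMr/d³
   = 2 × (6.674 × 10⁻¹¹) × (1.9 × 10²⁶) × (1.4 × 10⁶) / (1.9 × 10⁸)³
   = 5.2 × 10⁻³ m/s²

5.2 × 10⁻³ m/s²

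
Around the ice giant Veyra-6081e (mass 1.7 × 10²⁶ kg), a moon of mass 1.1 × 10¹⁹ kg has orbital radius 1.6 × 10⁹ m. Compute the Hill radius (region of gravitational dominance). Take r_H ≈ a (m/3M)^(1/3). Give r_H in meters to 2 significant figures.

4.5 × 10⁶ m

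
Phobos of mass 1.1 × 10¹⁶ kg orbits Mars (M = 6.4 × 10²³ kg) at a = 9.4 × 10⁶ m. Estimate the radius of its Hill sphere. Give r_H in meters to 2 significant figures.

r_H ≈ a (m/3M)^(1/3)
    = (9.4 × 10⁶) × (1.1 × 10¹⁶ / (3 × 6.4 × 10²³))^(1/3)
    = 1.7 × 10⁴ m

1.7 × 10⁴ m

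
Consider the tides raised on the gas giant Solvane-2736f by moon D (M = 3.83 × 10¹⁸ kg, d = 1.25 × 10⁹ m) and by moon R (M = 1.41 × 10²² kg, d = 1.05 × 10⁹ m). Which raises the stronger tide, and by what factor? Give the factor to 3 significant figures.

Moon R, by a factor of ≈ 6210

Compare M/d³ for the two perturbers:
Moon D: (3.83 × 10¹⁸) / (1.25 × 10⁹)³ = 1.961 × 10⁻⁹
Moon R: (1.41 × 10²²) / (1.05 × 10⁹)³ = 1.218 × 10⁻⁵
Ratio (larger/smaller) = 6210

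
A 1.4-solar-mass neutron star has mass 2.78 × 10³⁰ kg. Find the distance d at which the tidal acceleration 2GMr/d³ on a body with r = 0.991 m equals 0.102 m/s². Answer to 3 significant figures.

1.53 × 10⁷ m

2GMr/d³ = a_tidal  ⇒  d = (2GMr / a_tidal)^(1/3)
d = (2 × 6.674×10⁻¹¹ × (2.78 × 10³⁰) × (0.991) / (0.102))^(1/3)
  = 1.53 × 10⁷ m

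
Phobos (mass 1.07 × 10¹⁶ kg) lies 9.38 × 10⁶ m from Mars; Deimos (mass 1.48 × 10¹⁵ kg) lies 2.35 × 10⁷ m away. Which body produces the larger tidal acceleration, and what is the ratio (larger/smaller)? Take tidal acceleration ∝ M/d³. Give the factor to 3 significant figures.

Phobos, by a factor of ≈ 114

The tide-raising term goes as M/d³ (the gradient of a 1/d² field).
Phobos: (1.07 × 10¹⁶) / (9.38 × 10⁶)³ = 1.297 × 10⁻⁵
Deimos: (1.48 × 10¹⁵) / (2.35 × 10⁷)³ = 1.140 × 10⁻⁷
Ratio (larger/smaller) = 114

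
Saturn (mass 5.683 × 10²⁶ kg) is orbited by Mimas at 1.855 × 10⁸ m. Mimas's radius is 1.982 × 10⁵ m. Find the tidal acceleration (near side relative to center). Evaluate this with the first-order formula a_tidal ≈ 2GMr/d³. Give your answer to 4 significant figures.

Δa = 2GMr/d³
   = 2 × (6.674 × 10⁻¹¹) × (5.683 × 10²⁶) × (1.982 × 10⁵) / (1.855 × 10⁸)³
   = 2.355 × 10⁻³ m/s²

2.355 × 10⁻³ m/s²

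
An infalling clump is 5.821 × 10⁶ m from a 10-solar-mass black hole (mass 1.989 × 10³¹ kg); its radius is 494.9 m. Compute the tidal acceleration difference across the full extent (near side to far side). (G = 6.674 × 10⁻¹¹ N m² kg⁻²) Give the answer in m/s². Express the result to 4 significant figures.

Δa = 4GMr/d³
   = 4 × (6.674 × 10⁻¹¹) × (1.989 × 10³¹) × (494.9) / (5.821 × 10⁶)³
   = 1.332 × 10⁴ m/s²

1.332 × 10⁴ m/s²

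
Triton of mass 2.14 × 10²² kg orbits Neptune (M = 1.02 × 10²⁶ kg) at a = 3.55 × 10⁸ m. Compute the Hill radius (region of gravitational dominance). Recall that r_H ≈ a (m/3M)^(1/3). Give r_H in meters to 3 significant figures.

r_H ≈ a (m/3M)^(1/3)
    = (3.55 × 10⁸) × (2.14 × 10²² / (3 × 1.02 × 10²⁶))^(1/3)
    = 1.46 × 10⁷ m

1.46 × 10⁷ m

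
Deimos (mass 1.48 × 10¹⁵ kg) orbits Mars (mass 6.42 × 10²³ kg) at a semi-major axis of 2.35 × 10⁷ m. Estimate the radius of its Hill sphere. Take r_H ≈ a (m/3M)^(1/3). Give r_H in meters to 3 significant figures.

2.15 × 10⁴ m

r_H ≈ a (m/3M)^(1/3)
    = (2.35 × 10⁷) × (1.48 × 10¹⁵ / (3 × 6.42 × 10²³))^(1/3)
    = 2.15 × 10⁴ m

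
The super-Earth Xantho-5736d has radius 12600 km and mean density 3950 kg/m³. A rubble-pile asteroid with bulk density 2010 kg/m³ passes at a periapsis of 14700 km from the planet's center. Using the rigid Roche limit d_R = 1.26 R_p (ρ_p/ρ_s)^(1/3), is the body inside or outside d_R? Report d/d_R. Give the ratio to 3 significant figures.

inside; d/d_R ≈ 0.739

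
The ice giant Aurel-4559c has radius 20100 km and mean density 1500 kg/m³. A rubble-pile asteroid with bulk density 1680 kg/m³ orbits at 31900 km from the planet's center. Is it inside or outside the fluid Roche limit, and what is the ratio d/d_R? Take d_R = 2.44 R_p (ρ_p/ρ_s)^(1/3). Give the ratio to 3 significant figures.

inside; d/d_R ≈ 0.675

d_R = 2.44 × (20100 km) × (1500/1680)^(1/3) = 47230 km
d/d_R = (31900) / (47230) = 0.675
Since d/d_R < 1, the body is inside the Roche limit.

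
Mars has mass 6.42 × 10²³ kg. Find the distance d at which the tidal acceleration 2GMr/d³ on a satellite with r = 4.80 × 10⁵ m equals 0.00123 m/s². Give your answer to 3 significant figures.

3.22 × 10⁷ m

2GMr/d³ = a_tidal  ⇒  d = (2GMr / a_tidal)^(1/3)
d = (2 × 6.674×10⁻¹¹ × (6.42 × 10²³) × (4.80 × 10⁵) / (0.00123))^(1/3)
  = 3.22 × 10⁷ m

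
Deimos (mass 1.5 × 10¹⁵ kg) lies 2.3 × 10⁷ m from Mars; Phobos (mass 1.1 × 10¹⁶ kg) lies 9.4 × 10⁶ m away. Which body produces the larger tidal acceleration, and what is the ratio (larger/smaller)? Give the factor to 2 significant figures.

Phobos, by a factor of ≈ 110

Tidal acceleration ∝ M/d³, so compare M/d³ for each.
Deimos: (1.5 × 10¹⁵) / (2.3 × 10⁷)³ = 1.233 × 10⁻⁷
Phobos: (1.1 × 10¹⁶) / (9.4 × 10⁶)³ = 1.324 × 10⁻⁵
Ratio (larger/smaller) = 110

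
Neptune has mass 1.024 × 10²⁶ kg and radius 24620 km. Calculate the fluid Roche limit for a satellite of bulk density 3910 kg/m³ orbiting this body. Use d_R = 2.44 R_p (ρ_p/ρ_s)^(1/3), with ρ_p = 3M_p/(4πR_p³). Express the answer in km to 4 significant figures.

44950 km

ρ_p = 3M_p/(4πR_p³) = 3 × (1.024 × 10²⁶) / (4π × (2.462 × 10⁷ m)³) = 1638 kg/m³
d_R = 2.44 × 24620 km × (1638/3910)^(1/3)
    = 44950 km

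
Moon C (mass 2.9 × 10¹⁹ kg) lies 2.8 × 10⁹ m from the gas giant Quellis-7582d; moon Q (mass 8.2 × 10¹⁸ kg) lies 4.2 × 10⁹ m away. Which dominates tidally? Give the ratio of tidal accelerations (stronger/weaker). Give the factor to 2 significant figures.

Moon C, by a factor of ≈ 12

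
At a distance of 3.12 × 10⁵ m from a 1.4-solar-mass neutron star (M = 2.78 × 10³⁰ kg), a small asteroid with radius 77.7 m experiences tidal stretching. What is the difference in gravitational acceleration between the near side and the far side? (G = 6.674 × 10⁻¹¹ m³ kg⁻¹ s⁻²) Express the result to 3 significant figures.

1.90 × 10⁶ m/s²

Δa = 4GMr/d³
   = 4 × (6.674 × 10⁻¹¹) × (2.78 × 10³⁰) × (77.7) / (3.12 × 10⁵)³
   = 1.90 × 10⁶ m/s²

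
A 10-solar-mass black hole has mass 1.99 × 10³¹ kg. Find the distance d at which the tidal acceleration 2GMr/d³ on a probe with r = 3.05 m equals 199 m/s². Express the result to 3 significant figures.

3.44 × 10⁶ m

2GMr/d³ = a_tidal  ⇒  d = (2GMr / a_tidal)^(1/3)
d = (2 × 6.674×10⁻¹¹ × (1.99 × 10³¹) × (3.05) / (199))^(1/3)
  = 3.44 × 10⁶ m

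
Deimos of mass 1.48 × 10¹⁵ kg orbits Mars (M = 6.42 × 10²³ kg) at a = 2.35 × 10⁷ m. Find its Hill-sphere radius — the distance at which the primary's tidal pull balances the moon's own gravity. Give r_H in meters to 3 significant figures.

r_H ≈ a (m/3M)^(1/3)
    = (2.35 × 10⁷) × (1.48 × 10¹⁵ / (3 × 6.42 × 10²³))^(1/3)
    = 2.15 × 10⁴ m

2.15 × 10⁴ m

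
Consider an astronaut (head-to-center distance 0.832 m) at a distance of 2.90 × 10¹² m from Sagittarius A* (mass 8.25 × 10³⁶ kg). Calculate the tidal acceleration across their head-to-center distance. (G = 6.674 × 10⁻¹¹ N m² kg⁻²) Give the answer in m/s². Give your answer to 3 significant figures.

a_tidal = 2GMr/d³
        = 2 × (6.674 × 10⁻¹¹) × (8.25 × 10³⁶) × (0.832) / (2.90 × 10¹²)³
        = 3.76 × 10⁻¹¹ m/s²

3.76 × 10⁻¹¹ m/s²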